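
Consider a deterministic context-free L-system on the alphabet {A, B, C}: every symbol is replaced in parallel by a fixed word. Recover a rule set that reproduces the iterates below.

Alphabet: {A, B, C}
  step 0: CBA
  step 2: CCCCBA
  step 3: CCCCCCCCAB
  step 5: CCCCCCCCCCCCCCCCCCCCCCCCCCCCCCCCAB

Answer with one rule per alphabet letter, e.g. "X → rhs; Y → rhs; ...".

A->B, B->A, C->CC

  step 2 ⇒ step 3: CCCCBA ⇒ CC·CC·CC·CC·A·B
    A ↦ B
    B ↦ A
    C ↦ CC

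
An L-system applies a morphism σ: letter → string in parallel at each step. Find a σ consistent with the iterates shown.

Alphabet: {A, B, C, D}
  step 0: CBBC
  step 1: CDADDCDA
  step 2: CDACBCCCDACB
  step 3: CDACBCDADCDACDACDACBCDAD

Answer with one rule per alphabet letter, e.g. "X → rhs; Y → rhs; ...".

A->B, B->D, C->CDA, D->C

  step 2 ⇒ step 3: CDACBCCCDACB ⇒ CDA·C·B·CDA·D·CDA·CDA·CDA·C·B·CDA·D
    A ↦ B
    B ↦ D
    C ↦ CDA
    D ↦ C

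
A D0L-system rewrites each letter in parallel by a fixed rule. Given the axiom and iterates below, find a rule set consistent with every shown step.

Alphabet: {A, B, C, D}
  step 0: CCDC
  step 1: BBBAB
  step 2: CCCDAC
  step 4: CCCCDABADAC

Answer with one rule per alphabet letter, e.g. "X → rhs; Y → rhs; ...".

A->DA, B->C, C->B, D->BA

  step 1 ⇒ step 2: BBBAB ⇒ C·C·C·DA·C
    A ↦ DA
    B ↦ C
  step 0 ⇒ step 1: CCDC ⇒ B·B·BA·B
    C ↦ B
  step 0 ⇒ step 1: CCDC ⇒ B·B·BA·B
    D ↦ BA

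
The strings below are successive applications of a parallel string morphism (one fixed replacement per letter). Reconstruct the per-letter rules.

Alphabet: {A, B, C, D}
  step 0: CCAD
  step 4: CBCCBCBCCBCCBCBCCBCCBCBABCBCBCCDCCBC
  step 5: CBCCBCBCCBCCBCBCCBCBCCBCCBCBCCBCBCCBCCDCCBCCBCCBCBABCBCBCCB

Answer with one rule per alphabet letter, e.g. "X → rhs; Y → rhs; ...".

A->CD, B->C, C->CB, D->AB

  step 4 ⇒ step 5: CBCCBCBCCBCCBCBCCBCCBCBABCBCBCCDCCBC ⇒ CB·C·CB·CB·C·CB·C·CB·CB·C·CB·CB·C·CB·C·CB·CB·C·CB·CB·C·CB·C·CD·C·CB·C·CB·C·CB·CB·AB·CB·CB·C·CB
    A ↦ CD
    B ↦ C
    C ↦ CB
    D ↦ AB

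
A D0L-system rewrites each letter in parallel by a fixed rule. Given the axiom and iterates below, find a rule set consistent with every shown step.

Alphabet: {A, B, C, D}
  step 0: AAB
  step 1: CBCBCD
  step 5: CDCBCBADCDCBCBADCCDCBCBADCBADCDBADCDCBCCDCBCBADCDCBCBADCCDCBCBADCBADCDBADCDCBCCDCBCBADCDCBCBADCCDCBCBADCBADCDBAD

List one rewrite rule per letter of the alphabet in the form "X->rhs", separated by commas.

  step 0 ⇒ step 1: AAB ⇒ CB·CB·CD
    A ↦ CB
    B ↦ CD
    C ↦ BAD  (constrained at step 1)
    D ↦ C  (constrained at step 1)

A->CB, B->CD, C->BAD, D->C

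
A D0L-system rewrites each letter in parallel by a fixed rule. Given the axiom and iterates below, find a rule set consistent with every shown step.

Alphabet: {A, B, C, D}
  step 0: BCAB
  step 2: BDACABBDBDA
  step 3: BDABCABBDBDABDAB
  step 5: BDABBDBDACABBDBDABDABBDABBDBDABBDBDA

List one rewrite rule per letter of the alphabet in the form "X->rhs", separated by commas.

  step 2 ⇒ step 3: BDACABBDBDA ⇒ BD·A·B·CA·B·BD·BD·A·BD·A·B
    A ↦ B
    B ↦ BD
    C ↦ CA
    D ↦ A

A->B, B->BD, C->CA, D->A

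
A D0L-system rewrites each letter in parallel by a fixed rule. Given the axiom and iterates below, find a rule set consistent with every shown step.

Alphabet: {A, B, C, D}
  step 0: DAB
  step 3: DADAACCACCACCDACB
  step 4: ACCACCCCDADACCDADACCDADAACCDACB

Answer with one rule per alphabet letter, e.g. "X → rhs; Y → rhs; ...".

  step 3 ⇒ step 4: DADAACCACCACCDACB ⇒ A·CC·A·CC·CC·DA·DA·CC·DA·DA·CC·DA·DA·A·CC·DA·CB
    A ↦ CC
    B ↦ CB
    C ↦ DA
    D ↦ A

A->CC, B->CB, C->DA, D->A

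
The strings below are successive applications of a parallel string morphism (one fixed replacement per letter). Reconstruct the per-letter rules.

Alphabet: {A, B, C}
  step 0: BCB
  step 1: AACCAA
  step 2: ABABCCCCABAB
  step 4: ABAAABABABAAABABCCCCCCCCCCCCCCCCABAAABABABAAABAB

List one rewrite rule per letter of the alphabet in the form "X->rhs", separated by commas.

  step 1 ⇒ step 2: AACCAA ⇒ AB·AB·CC·CC·AB·AB
    A ↦ AB
    C ↦ CC
  step 0 ⇒ step 1: BCB ⇒ AA·CC·AA
    B ↦ AA

A->AB, B->AA, C->CC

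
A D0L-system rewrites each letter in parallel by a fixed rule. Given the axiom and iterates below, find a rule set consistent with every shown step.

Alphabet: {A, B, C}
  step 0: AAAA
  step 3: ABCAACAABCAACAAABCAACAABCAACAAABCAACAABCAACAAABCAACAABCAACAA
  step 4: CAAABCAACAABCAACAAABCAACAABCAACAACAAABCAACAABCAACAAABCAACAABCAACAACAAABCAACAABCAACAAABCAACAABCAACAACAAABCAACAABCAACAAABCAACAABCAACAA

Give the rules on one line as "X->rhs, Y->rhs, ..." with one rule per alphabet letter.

  step 3 ⇒ step 4: ABCAACAABCAACAAABCAACAABCAACAAABCAACAABCAACAAABCAACAABCAACAA ⇒ CAA·A·B·CAA·CAA·B·CAA·CAA·A·B·CAA·CAA·B·CAA·CAA·CAA·A·B·CAA·CAA·B·CAA·CAA·A·B·CAA·CAA·B·CAA·CAA·CAA·A·B·CAA·CAA·B·CAA·CAA·A·B·CAA·CAA·B·CAA·CAA·CAA·A·B·CAA·CAA·B·CAA·CAA·A·B·CAA·CAA·B·CAA·CAA
    A ↦ CAA
    B ↦ A
    C ↦ B

A->CAA, B->A, C->B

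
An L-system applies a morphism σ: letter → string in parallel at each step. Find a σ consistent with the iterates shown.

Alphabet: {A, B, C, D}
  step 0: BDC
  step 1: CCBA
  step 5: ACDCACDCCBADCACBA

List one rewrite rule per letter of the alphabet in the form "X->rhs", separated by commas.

  step 0 ⇒ step 1: BDC ⇒ C·CB·A
    B ↦ C
    C ↦ A
    D ↦ CB
    A ↦ DC  (constrained at step 1)

A->DC, B->C, C->A, D->CB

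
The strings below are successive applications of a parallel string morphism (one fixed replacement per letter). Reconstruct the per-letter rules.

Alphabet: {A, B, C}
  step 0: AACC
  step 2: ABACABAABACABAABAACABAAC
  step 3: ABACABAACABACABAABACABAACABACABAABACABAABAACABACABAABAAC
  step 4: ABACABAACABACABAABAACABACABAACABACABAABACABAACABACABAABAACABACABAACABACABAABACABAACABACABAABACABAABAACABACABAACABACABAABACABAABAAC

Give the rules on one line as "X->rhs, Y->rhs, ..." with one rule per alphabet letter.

A->ABA, B->C, C->AC

  step 3 ⇒ step 4: ABACABAACABACABAABACABAACABACABAABACABAABAACABACABAABAAC ⇒ ABA·C·ABA·AC·ABA·C·ABA·ABA·AC·ABA·C·ABA·AC·ABA·C·ABA·ABA·C·ABA·AC·ABA·C·ABA·ABA·AC·ABA·C·ABA·AC·ABA·C·ABA·ABA·C·ABA·AC·ABA·C·ABA·ABA·C·ABA·ABA·AC·ABA·C·ABA·AC·ABA·C·ABA·ABA·C·ABA·ABA·AC
    A ↦ ABA
    B ↦ C
    C ↦ AC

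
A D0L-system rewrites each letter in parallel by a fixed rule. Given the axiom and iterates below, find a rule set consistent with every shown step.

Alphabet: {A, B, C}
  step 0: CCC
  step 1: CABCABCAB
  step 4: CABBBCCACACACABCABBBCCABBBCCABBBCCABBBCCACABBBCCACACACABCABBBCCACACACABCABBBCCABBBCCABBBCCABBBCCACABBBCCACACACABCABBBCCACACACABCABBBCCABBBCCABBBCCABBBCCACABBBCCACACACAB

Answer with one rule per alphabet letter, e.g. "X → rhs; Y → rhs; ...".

A->BBC, B->CA, C->CAB

  step 0 ⇒ step 1: CCC ⇒ CAB·CAB·CAB
    C ↦ CAB
    A ↦ BBC  (constrained at step 1)
    B ↦ CA  (constrained at step 1)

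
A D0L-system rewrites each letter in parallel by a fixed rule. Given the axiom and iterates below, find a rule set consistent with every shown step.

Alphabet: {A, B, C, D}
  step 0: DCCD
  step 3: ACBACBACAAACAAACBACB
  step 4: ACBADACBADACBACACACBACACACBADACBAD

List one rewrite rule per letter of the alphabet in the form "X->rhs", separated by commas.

  step 3 ⇒ step 4: ACBACBACAAACAAACBACB ⇒ AC·B·AD·AC·B·AD·AC·B·AC·AC·AC·B·AC·AC·AC·B·AD·AC·B·AD
    A ↦ AC
    B ↦ AD
    C ↦ B
    D ↦ AA  (constrained at step 0)

A->AC, B->AD, C->B, D->AA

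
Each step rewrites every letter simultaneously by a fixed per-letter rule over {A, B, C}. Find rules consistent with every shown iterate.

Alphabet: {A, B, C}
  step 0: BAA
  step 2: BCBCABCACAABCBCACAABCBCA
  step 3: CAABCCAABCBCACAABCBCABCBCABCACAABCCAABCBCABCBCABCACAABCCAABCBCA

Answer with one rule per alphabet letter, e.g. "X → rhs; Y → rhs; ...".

  step 2 ⇒ step 3: BCBCABCACAABCBCACAABCBCA ⇒ CAA·BC·CAA·BC·BCA·CAA·BC·BCA·BC·BCA·BCA·CAA·BC·CAA·BC·BCA·BC·BCA·BCA·CAA·BC·CAA·BC·BCA
    A ↦ BCA
    B ↦ CAA
    C ↦ BC

A->BCA, B->CAA, C->BC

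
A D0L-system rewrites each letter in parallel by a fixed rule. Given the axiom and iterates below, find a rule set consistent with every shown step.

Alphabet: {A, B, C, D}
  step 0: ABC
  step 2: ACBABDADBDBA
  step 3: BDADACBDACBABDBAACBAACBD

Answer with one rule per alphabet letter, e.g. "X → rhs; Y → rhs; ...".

  step 2 ⇒ step 3: ACBABDADBDBA ⇒ BD·AD·AC·BD·AC·BA·BD·BA·AC·BA·AC·BD
    A ↦ BD
    B ↦ AC
    C ↦ AD
    D ↦ BA

A->BD, B->AC, C->AD, D->BA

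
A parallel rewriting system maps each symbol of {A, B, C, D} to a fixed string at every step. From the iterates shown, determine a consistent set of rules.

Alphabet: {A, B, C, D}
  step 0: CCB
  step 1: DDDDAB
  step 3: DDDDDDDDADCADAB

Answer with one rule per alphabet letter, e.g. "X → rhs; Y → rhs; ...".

A->AD, B->AB, C->DD, D->C

  step 0 ⇒ step 1: CCB ⇒ DD·DD·AB
    B ↦ AB
    C ↦ DD
    A ↦ AD  (constrained at step 1)
    D ↦ C  (constrained at step 1)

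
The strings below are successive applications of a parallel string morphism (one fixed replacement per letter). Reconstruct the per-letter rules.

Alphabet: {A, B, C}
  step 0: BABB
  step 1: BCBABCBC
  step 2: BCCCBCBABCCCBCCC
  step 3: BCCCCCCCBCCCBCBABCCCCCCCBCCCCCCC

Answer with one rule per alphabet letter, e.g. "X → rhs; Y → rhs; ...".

  step 2 ⇒ step 3: BCCCBCBABCCCBCCC ⇒ BC·CC·CC·CC·BC·CC·BC·BA·BC·CC·CC·CC·BC·CC·CC·CC
    A ↦ BA
    B ↦ BC
    C ↦ CC

A->BA, B->BC, C->CC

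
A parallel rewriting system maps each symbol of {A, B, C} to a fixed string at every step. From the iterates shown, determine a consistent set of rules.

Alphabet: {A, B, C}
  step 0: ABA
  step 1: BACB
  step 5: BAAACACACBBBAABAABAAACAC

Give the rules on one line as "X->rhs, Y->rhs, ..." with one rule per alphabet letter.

A->B, B->AC, C->AA

  step 0 ⇒ step 1: ABA ⇒ B·AC·B
    A ↦ B
    B ↦ AC
    C ↦ AA  (constrained at step 1)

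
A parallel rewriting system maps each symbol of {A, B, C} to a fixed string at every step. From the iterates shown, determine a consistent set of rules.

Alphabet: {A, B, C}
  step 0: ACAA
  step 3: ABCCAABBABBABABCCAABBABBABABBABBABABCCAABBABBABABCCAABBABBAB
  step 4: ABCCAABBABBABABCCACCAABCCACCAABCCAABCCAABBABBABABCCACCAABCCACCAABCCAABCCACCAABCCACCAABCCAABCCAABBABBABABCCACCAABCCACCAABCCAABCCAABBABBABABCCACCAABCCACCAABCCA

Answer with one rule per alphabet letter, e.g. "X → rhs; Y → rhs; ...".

  step 3 ⇒ step 4: ABCCAABBABBABABCCAABBABBABABBABBABABCCAABBABBABABCCAABBABBAB ⇒ AB·CCA·ABB·ABB·AB·AB·CCA·CCA·AB·CCA·CCA·AB·CCA·AB·CCA·ABB·ABB·AB·AB·CCA·CCA·AB·CCA·CCA·AB·CCA·AB·CCA·CCA·AB·CCA·CCA·AB·CCA·AB·CCA·ABB·ABB·AB·AB·CCA·CCA·AB·CCA·CCA·AB·CCA·AB·CCA·ABB·ABB·AB·AB·CCA·CCA·AB·CCA·CCA·AB·CCA
    A ↦ AB
    B ↦ CCA
    C ↦ ABB

A->AB, B->CCA, C->ABB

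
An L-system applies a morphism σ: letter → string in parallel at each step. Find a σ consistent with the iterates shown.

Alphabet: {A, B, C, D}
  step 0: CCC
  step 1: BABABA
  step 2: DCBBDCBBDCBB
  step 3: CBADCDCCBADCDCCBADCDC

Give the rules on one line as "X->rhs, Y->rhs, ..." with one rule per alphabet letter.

  step 2 ⇒ step 3: DCBBDCBBDCBB ⇒ C·BA·DC·DC·C·BA·DC·DC·C·BA·DC·DC
    B ↦ DC
    C ↦ BA
    D ↦ C
  step 1 ⇒ step 2: BABABA ⇒ DC·BB·DC·BB·DC·BB
    A ↦ BB

A->BB, B->DC, C->BA, D->C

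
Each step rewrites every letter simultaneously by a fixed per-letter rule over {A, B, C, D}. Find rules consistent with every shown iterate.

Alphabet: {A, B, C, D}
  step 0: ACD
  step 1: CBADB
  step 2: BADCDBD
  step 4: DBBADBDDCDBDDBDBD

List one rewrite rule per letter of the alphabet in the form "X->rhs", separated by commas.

  step 1 ⇒ step 2: CBADB ⇒ BA·D·C·DB·D
    A ↦ C
    B ↦ D
    C ↦ BA
    D ↦ DB

A->C, B->D, C->BA, D->DB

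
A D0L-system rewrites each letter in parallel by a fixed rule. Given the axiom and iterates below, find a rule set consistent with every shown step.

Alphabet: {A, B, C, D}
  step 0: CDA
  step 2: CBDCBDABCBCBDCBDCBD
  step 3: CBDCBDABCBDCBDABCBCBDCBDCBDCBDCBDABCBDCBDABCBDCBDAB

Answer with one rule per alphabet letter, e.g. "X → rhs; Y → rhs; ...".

A->CB, B->CBD, C->CBD, D->AB

  step 2 ⇒ step 3: CBDCBDABCBCBDCBDCBD ⇒ CBD·CBD·AB·CBD·CBD·AB·CB·CBD·CBD·CBD·CBD·CBD·AB·CBD·CBD·AB·CBD·CBD·AB
    A ↦ CB
    B ↦ CBD
    C ↦ CBD
    D ↦ AB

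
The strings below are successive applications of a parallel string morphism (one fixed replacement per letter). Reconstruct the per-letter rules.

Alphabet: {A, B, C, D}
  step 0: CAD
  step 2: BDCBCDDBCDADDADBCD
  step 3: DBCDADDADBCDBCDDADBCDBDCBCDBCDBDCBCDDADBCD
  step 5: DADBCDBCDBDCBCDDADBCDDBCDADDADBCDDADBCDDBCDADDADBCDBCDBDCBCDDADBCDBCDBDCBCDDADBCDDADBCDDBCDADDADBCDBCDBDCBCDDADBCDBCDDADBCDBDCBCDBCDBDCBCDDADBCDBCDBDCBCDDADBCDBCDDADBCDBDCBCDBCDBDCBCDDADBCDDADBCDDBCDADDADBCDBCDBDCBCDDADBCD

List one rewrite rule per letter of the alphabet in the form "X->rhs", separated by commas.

  step 2 ⇒ step 3: BDCBCDDBCDADDADBCD ⇒ D·BCD·AD·D·AD·BCD·BCD·D·AD·BCD·BDC·BCD·BCD·BDC·BCD·D·AD·BCD
    A ↦ BDC
    B ↦ D
    C ↦ AD
    D ↦ BCD

A->BDC, B->D, C->AD, D->BCD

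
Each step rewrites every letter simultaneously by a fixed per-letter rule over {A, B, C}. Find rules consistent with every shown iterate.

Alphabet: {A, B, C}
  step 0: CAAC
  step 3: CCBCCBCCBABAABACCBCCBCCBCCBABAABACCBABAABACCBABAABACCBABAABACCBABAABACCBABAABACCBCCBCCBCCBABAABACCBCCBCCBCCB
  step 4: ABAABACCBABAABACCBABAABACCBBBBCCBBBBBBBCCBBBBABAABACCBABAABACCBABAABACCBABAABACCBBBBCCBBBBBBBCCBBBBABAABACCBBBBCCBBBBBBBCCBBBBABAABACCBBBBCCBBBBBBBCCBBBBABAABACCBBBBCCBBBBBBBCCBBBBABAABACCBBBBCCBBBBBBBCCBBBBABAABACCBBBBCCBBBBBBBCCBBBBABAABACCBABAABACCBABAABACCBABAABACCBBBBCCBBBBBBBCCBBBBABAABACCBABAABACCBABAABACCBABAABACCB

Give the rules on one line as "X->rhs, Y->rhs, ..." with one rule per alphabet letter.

  step 3 ⇒ step 4: CCBCCBCCBABAABACCBCCBCCBCCBABAABACCBABAABACCBABAABACCBABAABACCBABAABACCBABAABACCBCCBCCBCCBABAABACCBCCBCCBCCB ⇒ ABA·ABA·CCB·ABA·ABA·CCB·ABA·ABA·CCB·BBB·CCB·BBB·BBB·CCB·BBB·ABA·ABA·CCB·ABA·ABA·CCB·ABA·ABA·CCB·ABA·ABA·CCB·BBB·CCB·BBB·BBB·CCB·BBB·ABA·ABA·CCB·BBB·CCB·BBB·BBB·CCB·BBB·ABA·ABA·CCB·BBB·CCB·BBB·BBB·CCB·BBB·ABA·ABA·CCB·BBB·CCB·BBB·BBB·CCB·BBB·ABA·ABA·CCB·BBB·CCB·BBB·BBB·CCB·BBB·ABA·ABA·CCB·BBB·CCB·BBB·BBB·CCB·BBB·ABA·ABA·CCB·ABA·ABA·CCB·ABA·ABA·CCB·ABA·ABA·CCB·BBB·CCB·BBB·BBB·CCB·BBB·ABA·ABA·CCB·ABA·ABA·CCB·ABA·ABA·CCB·ABA·ABA·CCB
    A ↦ BBB
    B ↦ CCB
    C ↦ ABA

A->BBB, B->CCB, C->ABA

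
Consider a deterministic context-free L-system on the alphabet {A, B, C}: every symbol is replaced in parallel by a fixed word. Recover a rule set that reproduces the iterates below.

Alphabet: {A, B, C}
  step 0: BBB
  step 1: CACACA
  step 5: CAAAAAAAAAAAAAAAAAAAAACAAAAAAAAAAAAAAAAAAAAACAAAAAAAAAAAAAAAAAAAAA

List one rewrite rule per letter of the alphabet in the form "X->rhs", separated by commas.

  step 0 ⇒ step 1: BBB ⇒ CA·CA·CA
    B ↦ CA
    A ↦ AA  (constrained at step 1)
    C ↦ B  (constrained at step 1)

A->AA, B->CA, C->B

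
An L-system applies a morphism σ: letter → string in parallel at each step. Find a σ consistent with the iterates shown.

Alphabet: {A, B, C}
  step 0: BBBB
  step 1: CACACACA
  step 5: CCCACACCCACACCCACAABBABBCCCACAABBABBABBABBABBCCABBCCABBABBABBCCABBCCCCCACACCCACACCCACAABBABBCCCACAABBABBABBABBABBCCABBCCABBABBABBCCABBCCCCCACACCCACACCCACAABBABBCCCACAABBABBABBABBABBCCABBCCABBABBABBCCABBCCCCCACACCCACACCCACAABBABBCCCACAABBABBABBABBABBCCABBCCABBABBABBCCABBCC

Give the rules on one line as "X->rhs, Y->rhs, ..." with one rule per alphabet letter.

A->CC, B->CA, C->ABB

  step 0 ⇒ step 1: BBBB ⇒ CA·CA·CA·CA
    B ↦ CA
    A ↦ CC  (constrained at step 1)
    C ↦ ABB  (constrained at step 1)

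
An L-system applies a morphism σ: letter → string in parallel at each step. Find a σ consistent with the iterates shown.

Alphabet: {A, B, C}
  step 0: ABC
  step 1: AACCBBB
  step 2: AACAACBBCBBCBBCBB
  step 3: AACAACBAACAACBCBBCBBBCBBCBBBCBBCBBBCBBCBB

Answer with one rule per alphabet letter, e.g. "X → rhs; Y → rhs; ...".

A->AAC, B->CBB, C->B

  step 2 ⇒ step 3: AACAACBBCBBCBBCBB ⇒ AAC·AAC·B·AAC·AAC·B·CBB·CBB·B·CBB·CBB·B·CBB·CBB·B·CBB·CBB
    A ↦ AAC
    B ↦ CBB
    C ↦ B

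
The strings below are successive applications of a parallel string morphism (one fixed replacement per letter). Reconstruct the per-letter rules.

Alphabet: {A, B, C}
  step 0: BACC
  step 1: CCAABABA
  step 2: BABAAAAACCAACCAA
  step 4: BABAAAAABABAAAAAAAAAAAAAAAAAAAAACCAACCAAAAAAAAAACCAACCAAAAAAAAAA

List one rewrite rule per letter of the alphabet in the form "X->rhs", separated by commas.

A->AA, B->CC, C->BA

  step 1 ⇒ step 2: CCAABABA ⇒ BA·BA·AA·AA·CC·AA·CC·AA
    A ↦ AA
    B ↦ CC
    C ↦ BA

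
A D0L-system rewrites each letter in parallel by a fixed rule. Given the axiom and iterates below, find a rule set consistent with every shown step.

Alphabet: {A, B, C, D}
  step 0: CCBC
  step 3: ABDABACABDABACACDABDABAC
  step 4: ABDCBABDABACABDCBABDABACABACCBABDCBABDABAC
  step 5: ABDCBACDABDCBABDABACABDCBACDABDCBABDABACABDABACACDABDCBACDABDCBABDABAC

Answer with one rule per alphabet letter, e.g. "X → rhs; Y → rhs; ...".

  step 4 ⇒ step 5: ABDCBABDABACABDCBABDABACABACCBABDCBABDABAC ⇒ AB·D·CB·AC·D·AB·D·CB·AB·D·AB·AC·AB·D·CB·AC·D·AB·D·CB·AB·D·AB·AC·AB·D·AB·AC·AC·D·AB·D·CB·AC·D·AB·D·CB·AB·D·AB·AC
    A ↦ AB
    B ↦ D
    C ↦ AC
    D ↦ CB

A->AB, B->D, C->AC, D->CB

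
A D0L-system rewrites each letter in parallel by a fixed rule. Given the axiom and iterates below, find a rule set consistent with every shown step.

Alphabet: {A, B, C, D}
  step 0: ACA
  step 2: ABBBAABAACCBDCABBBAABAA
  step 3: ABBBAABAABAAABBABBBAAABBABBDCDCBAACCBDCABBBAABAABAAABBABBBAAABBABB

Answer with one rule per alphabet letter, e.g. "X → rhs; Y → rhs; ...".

A->ABB, B->BAA, C->DC, D->CCB

  step 2 ⇒ step 3: ABBBAABAACCBDCABBBAABAA ⇒ ABB·BAA·BAA·BAA·ABB·ABB·BAA·ABB·ABB·DC·DC·BAA·CCB·DC·ABB·BAA·BAA·BAA·ABB·ABB·BAA·ABB·ABB
    A ↦ ABB
    B ↦ BAA
    C ↦ DC
    D ↦ CCB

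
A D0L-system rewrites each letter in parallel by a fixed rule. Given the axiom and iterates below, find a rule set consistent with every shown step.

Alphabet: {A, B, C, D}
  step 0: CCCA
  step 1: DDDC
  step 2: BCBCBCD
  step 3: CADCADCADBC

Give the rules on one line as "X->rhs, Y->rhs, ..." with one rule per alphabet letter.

A->C, B->CA, C->D, D->BC

  step 2 ⇒ step 3: BCBCBCD ⇒ CA·D·CA·D·CA·D·BC
    B ↦ CA
    C ↦ D
    D ↦ BC
  step 0 ⇒ step 1: CCCA ⇒ D·D·D·C
    A ↦ C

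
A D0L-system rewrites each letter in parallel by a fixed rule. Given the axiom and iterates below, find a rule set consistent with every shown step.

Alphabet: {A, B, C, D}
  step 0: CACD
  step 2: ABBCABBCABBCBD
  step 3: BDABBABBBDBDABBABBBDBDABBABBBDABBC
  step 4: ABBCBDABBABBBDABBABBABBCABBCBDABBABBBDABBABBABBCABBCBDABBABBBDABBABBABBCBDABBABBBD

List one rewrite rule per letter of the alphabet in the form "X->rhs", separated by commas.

A->BD, B->ABB, C->BD, D->C

  step 3 ⇒ step 4: BDABBABBBDBDABBABBBDBDABBABBBDABBC ⇒ ABB·C·BD·ABB·ABB·BD·ABB·ABB·ABB·C·ABB·C·BD·ABB·ABB·BD·ABB·ABB·ABB·C·ABB·C·BD·ABB·ABB·BD·ABB·ABB·ABB·C·BD·ABB·ABB·BD
    A ↦ BD
    B ↦ ABB
    C ↦ BD
    D ↦ C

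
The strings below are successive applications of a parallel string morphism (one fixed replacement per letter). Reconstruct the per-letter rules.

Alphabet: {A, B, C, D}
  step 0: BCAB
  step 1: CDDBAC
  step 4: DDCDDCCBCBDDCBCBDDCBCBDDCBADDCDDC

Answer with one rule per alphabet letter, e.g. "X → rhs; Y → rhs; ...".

  step 0 ⇒ step 1: BCAB ⇒ C·DD·BA·C
    A ↦ BA
    B ↦ C
    C ↦ DD
    D ↦ CB  (constrained at step 1)

A->BA, B->C, C->DD, D->CB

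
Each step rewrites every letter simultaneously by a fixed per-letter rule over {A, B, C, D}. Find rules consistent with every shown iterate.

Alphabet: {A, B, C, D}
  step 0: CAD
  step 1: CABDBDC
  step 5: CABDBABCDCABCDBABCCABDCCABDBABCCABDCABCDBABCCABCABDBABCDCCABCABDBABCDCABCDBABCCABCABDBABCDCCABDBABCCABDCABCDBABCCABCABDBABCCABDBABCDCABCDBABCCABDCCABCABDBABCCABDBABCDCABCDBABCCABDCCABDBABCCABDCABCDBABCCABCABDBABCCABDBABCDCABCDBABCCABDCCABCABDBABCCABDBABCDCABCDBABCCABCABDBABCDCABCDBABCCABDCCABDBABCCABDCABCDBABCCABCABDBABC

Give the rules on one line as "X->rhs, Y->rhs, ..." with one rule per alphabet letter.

A->DB, B->ABC, C->CAB, D->DC

  step 0 ⇒ step 1: CAD ⇒ CAB·DB·DC
    A ↦ DB
    C ↦ CAB
    D ↦ DC
    B ↦ ABC  (constrained at step 1)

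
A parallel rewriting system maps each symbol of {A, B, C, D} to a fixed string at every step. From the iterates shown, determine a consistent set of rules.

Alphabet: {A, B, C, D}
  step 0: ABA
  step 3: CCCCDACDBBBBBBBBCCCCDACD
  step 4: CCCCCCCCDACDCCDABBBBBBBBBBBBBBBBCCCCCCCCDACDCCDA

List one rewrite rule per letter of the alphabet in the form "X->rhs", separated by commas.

A->CD, B->BB, C->CC, D->DA

  step 3 ⇒ step 4: CCCCDACDBBBBBBBBCCCCDACD ⇒ CC·CC·CC·CC·DA·CD·CC·DA·BB·BB·BB·BB·BB·BB·BB·BB·CC·CC·CC·CC·DA·CD·CC·DA
    A ↦ CD
    B ↦ BB
    C ↦ CC
    D ↦ DA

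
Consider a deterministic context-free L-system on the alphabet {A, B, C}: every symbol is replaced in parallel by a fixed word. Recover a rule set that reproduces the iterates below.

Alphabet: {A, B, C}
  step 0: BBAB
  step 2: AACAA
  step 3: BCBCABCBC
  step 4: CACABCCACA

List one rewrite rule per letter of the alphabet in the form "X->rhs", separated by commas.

A->BC, B->C, C->A

  step 3 ⇒ step 4: BCBCABCBC ⇒ C·A·C·A·BC·C·A·C·A
    A ↦ BC
    B ↦ C
    C ↦ A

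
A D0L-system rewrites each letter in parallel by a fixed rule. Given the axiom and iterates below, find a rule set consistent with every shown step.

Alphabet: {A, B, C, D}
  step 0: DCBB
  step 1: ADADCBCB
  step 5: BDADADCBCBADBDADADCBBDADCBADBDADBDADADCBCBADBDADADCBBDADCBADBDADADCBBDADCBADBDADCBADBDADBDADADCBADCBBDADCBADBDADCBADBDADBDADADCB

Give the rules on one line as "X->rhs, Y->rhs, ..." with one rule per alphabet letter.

A->BD, B->CB, C->AD, D->AD

  step 0 ⇒ step 1: DCBB ⇒ AD·AD·CB·CB
    B ↦ CB
    C ↦ AD
    D ↦ AD
    A ↦ BD  (constrained at step 1)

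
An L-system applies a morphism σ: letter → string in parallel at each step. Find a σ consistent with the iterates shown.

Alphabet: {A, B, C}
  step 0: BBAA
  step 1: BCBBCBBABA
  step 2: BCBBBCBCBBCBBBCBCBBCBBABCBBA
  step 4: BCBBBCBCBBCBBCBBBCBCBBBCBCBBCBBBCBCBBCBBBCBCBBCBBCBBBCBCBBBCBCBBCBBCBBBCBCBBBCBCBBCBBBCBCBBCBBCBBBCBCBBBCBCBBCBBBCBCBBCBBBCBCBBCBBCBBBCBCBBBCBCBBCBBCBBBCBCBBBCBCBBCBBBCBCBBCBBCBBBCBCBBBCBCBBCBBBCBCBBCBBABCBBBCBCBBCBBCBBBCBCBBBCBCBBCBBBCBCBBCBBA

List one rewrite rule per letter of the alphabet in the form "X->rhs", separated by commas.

  step 1 ⇒ step 2: BCBBCBBABA ⇒ BCB·BBC·BCB·BCB·BBC·BCB·BCB·BA·BCB·BA
    A ↦ BA
    B ↦ BCB
    C ↦ BBC

A->BA, B->BCB, C->BBC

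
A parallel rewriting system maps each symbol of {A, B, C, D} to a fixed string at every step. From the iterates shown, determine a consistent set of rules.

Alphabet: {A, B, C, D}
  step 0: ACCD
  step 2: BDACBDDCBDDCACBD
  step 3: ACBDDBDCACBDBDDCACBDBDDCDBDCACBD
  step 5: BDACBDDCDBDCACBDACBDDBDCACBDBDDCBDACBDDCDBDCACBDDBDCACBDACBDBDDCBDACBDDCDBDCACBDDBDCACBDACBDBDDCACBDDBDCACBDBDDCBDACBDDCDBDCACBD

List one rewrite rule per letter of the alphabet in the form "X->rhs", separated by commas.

  step 2 ⇒ step 3: BDACBDDCBDDCACBD ⇒ AC·BD·DB·DC·AC·BD·BD·DC·AC·BD·BD·DC·DB·DC·AC·BD
    A ↦ DB
    B ↦ AC
    C ↦ DC
    D ↦ BD

A->DB, B->AC, C->DC, D->BD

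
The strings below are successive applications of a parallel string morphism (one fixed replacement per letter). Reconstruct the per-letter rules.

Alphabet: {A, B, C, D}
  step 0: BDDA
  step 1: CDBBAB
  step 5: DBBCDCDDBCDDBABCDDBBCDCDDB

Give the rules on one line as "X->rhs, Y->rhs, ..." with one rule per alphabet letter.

  step 0 ⇒ step 1: BDDA ⇒ CD·B·B·AB
    A ↦ AB
    B ↦ CD
    D ↦ B
    C ↦ D  (constrained at step 1)

A->AB, B->CD, C->D, D->B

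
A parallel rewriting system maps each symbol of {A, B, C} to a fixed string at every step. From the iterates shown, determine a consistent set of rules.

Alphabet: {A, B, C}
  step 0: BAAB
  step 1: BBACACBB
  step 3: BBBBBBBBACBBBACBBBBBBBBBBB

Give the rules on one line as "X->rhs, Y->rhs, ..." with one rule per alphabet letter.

A->AC, B->BB, C->B

  step 0 ⇒ step 1: BAAB ⇒ BB·AC·AC·BB
    A ↦ AC
    B ↦ BB
    C ↦ B  (constrained at step 1)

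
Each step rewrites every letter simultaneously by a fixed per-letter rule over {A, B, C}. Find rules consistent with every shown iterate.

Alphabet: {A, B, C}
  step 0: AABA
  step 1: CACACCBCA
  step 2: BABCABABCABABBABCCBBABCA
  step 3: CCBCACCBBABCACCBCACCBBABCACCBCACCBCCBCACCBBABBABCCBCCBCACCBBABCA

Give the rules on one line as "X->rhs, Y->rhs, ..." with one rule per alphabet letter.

  step 2 ⇒ step 3: BABCABABCABABBABCCBBABCA ⇒ CCB·CA·CCB·BAB·CA·CCB·CA·CCB·BAB·CA·CCB·CA·CCB·CCB·CA·CCB·BAB·BAB·CCB·CCB·CA·CCB·BAB·CA
    A ↦ CA
    B ↦ CCB
    C ↦ BAB

A->CA, B->CCB, C->BAB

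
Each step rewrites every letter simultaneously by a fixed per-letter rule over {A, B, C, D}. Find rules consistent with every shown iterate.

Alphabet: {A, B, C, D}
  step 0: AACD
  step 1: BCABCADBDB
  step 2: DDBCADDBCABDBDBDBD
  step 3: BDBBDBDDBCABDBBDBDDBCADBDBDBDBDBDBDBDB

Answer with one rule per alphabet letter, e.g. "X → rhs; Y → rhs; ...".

  step 2 ⇒ step 3: DDBCADDBCABDBDBDBD ⇒ BDB·BDB·D·D·BCA·BDB·BDB·D·D·BCA·D·BDB·D·BDB·D·BDB·D·BDB
    A ↦ BCA
    B ↦ D
    C ↦ D
    D ↦ BDB

A->BCA, B->D, C->D, D->BDB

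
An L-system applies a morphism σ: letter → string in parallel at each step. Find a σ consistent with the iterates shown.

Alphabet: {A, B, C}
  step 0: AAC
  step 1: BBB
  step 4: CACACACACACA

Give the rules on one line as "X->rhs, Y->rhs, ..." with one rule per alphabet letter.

  step 0 ⇒ step 1: AAC ⇒ B·B·B
    A ↦ B
    C ↦ B
    B ↦ CA  (constrained at step 1)

A->B, B->CA, C->B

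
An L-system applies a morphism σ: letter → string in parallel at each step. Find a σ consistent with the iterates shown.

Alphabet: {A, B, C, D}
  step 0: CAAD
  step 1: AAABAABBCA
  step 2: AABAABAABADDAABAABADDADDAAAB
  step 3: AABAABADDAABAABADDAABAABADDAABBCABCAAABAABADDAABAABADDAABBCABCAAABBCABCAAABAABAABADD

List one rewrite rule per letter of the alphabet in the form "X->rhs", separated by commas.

  step 2 ⇒ step 3: AABAABAABADDAABAABADDADDAAAB ⇒ AAB·AAB·ADD·AAB·AAB·ADD·AAB·AAB·ADD·AAB·BCA·BCA·AAB·AAB·ADD·AAB·AAB·ADD·AAB·BCA·BCA·AAB·BCA·BCA·AAB·AAB·AAB·ADD
    A ↦ AAB
    B ↦ ADD
    D ↦ BCA
  step 0 ⇒ step 1: CAAD ⇒ A·AAB·AAB·BCA
    C ↦ A

A->AAB, B->ADD, C->A, D->BCA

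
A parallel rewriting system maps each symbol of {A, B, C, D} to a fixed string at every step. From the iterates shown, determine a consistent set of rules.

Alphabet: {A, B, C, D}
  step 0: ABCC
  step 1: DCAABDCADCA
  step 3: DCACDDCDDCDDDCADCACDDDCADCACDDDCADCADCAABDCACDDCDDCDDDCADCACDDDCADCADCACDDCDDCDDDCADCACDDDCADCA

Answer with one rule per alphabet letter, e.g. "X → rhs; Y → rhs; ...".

A->DCA, B->AB, C->DCA, D->CDD

  step 0 ⇒ step 1: ABCC ⇒ DCA·AB·DCA·DCA
    A ↦ DCA
    B ↦ AB
    C ↦ DCA
    D ↦ CDD  (constrained at step 1)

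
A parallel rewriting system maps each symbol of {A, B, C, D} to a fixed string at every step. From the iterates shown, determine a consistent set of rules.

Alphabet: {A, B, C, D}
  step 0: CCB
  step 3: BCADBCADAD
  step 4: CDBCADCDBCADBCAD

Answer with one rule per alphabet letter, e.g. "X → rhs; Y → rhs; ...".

A->BC, B->C, C->D, D->AD

  step 3 ⇒ step 4: BCADBCADAD ⇒ C·D·BC·AD·C·D·BC·AD·BC·AD
    A ↦ BC
    B ↦ C
    C ↦ D
    D ↦ AD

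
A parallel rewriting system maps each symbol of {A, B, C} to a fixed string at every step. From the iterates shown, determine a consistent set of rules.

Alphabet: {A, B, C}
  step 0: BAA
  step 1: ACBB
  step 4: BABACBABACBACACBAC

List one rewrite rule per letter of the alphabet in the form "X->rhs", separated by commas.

  step 0 ⇒ step 1: BAA ⇒ AC·B·B
    A ↦ B
    B ↦ AC
    C ↦ AB  (constrained at step 1)

A->B, B->AC, C->AB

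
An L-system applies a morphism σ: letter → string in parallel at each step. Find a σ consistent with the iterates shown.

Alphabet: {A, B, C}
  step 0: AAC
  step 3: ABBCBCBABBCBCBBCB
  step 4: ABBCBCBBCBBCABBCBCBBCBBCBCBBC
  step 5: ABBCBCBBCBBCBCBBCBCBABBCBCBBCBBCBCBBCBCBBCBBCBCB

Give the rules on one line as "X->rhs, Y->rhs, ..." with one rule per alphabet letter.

A->AB, B->BC, C->B

  step 4 ⇒ step 5: ABBCBCBBCBBCABBCBCBBCBBCBCBBC ⇒ AB·BC·BC·B·BC·B·BC·BC·B·BC·BC·B·AB·BC·BC·B·BC·B·BC·BC·B·BC·BC·B·BC·B·BC·BC·B
    A ↦ AB
    B ↦ BC
    C ↦ B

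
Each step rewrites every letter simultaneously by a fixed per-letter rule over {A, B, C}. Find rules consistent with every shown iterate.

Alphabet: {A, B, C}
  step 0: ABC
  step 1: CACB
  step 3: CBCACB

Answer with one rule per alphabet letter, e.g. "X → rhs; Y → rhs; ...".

A->CA, B->C, C->B

  step 0 ⇒ step 1: ABC ⇒ CA·C·B
    A ↦ CA
    B ↦ C
    C ↦ B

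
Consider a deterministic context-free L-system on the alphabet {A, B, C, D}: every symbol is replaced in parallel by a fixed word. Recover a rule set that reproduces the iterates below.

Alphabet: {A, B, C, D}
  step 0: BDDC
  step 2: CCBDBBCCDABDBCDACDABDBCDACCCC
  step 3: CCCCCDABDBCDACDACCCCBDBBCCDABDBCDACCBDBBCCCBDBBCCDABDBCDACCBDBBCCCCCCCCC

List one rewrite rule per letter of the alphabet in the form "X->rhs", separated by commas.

  step 2 ⇒ step 3: CCBDBBCCDABDBCDACDABDBCDACCCC ⇒ CC·CC·CDA·BDB·CDA·CDA·CC·CC·BDB·BC·CDA·BDB·CDA·CC·BDB·BC·CC·BDB·BC·CDA·BDB·CDA·CC·BDB·BC·CC·CC·CC·CC
    A ↦ BC
    B ↦ CDA
    C ↦ CC
    D ↦ BDB

A->BC, B->CDA, C->CC, D->BDB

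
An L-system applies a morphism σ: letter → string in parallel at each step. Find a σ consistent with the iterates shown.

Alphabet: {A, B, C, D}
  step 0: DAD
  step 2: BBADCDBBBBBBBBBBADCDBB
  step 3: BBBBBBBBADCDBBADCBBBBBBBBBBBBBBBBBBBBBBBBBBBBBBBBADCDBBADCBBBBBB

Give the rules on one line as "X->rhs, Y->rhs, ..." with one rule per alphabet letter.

A->BB, B->BBB, C->DBB, D->ADC

  step 2 ⇒ step 3: BBADCDBBBBBBBBBBADCDBB ⇒ BBB·BBB·BB·ADC·DBB·ADC·BBB·BBB·BBB·BBB·BBB·BBB·BBB·BBB·BBB·BBB·BB·ADC·DBB·ADC·BBB·BBB
    A ↦ BB
    B ↦ BBB
    C ↦ DBB
    D ↦ ADC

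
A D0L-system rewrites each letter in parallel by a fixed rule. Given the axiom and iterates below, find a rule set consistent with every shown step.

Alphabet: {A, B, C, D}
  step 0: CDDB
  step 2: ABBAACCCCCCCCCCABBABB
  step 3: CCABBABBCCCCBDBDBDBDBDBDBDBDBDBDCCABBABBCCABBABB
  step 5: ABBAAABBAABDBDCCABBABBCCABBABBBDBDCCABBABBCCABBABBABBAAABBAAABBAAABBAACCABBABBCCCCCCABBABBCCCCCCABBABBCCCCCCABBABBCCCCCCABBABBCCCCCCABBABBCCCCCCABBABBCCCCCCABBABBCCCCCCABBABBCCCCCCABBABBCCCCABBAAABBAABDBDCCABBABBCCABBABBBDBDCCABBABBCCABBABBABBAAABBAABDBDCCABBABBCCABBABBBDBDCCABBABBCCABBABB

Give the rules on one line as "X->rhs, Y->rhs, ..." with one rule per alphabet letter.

  step 2 ⇒ step 3: ABBAACCCCCCCCCCABBABB ⇒ CC·ABB·ABB·CC·CC·BD·BD·BD·BD·BD·BD·BD·BD·BD·BD·CC·ABB·ABB·CC·ABB·ABB
    A ↦ CC
    B ↦ ABB
    C ↦ BD
    D ↦ AA  (constrained at step 0)

A->CC, B->ABB, C->BD, D->AA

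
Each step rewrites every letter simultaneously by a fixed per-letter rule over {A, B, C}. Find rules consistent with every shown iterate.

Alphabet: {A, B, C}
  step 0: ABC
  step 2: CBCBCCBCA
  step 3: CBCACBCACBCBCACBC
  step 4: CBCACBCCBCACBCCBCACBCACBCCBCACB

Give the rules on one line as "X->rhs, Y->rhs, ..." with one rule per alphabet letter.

  step 3 ⇒ step 4: CBCACBCACBCBCACBC ⇒ CB·CA·CB·C·CB·CA·CB·C·CB·CA·CB·CA·CB·C·CB·CA·CB
    A ↦ C
    B ↦ CA
    C ↦ CB

A->C, B->CA, C->CB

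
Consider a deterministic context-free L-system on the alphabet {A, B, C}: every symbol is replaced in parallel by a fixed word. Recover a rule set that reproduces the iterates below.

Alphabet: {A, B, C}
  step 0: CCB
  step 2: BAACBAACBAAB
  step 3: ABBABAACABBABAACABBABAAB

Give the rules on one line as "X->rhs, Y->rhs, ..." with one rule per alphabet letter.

  step 2 ⇒ step 3: BAACBAACBAAB ⇒ AB·BA·BA·AC·AB·BA·BA·AC·AB·BA·BA·AB
    A ↦ BA
    B ↦ AB
    C ↦ AC

A->BA, B->AB, C->AC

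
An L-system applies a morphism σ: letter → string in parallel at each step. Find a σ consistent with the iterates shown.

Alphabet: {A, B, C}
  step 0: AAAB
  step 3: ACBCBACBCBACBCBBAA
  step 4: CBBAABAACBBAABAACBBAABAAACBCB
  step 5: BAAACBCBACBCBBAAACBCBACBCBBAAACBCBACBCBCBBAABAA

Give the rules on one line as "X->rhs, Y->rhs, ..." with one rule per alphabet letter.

  step 4 ⇒ step 5: CBBAABAACBBAABAACBBAABAAACBCB ⇒ BA·A·A·CB·CB·A·CB·CB·BA·A·A·CB·CB·A·CB·CB·BA·A·A·CB·CB·A·CB·CB·CB·BA·A·BA·A
    A ↦ CB
    B ↦ A
    C ↦ BA

A->CB, B->A, C->BA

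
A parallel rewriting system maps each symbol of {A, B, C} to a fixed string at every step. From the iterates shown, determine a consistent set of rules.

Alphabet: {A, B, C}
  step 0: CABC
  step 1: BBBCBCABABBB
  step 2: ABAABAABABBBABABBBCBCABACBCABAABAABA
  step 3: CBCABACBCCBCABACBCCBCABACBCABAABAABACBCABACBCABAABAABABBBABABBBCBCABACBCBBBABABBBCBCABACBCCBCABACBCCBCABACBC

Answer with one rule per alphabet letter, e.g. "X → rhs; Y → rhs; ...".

A->CBC, B->ABA, C->BBB

  step 2 ⇒ step 3: ABAABAABABBBABABBBCBCABACBCABAABAABA ⇒ CBC·ABA·CBC·CBC·ABA·CBC·CBC·ABA·CBC·ABA·ABA·ABA·CBC·ABA·CBC·ABA·ABA·ABA·BBB·ABA·BBB·CBC·ABA·CBC·BBB·ABA·BBB·CBC·ABA·CBC·CBC·ABA·CBC·CBC·ABA·CBC
    A ↦ CBC
    B ↦ ABA
    C ↦ BBB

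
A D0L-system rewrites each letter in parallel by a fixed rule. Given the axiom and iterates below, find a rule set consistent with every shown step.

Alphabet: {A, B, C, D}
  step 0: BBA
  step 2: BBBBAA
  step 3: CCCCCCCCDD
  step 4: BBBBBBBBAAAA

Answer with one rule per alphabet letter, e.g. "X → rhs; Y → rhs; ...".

  step 3 ⇒ step 4: CCCCCCCCDD ⇒ B·B·B·B·B·B·B·B·AA·AA
    C ↦ B
    D ↦ AA
  step 2 ⇒ step 3: BBBBAA ⇒ CC·CC·CC·CC·D·D
    A ↦ D
  step 2 ⇒ step 3: BBBBAA ⇒ CC·CC·CC·CC·D·D
    B ↦ CC

A->D, B->CC, C->B, D->AA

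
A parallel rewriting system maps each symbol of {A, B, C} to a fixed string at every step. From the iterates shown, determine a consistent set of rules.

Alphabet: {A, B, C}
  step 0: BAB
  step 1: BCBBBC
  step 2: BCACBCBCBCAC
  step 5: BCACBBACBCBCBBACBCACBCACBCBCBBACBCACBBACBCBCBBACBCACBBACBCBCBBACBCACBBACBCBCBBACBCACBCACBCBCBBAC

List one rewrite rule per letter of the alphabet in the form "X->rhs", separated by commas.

  step 1 ⇒ step 2: BCBBBC ⇒ BC·AC·BC·BC·BC·AC
    B ↦ BC
    C ↦ AC
  step 0 ⇒ step 1: BAB ⇒ BC·BB·BC
    A ↦ BB

A->BB, B->BC, C->AC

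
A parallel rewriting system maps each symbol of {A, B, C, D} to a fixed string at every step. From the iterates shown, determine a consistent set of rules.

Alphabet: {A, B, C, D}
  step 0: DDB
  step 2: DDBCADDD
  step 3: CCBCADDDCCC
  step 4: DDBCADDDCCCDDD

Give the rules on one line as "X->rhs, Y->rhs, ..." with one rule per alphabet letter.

  step 3 ⇒ step 4: CCBCADDDCCC ⇒ D·D·BCA·D·DD·C·C·C·D·D·D
    A ↦ DD
    B ↦ BCA
    C ↦ D
    D ↦ C

A->DD, B->BCA, C->D, D->C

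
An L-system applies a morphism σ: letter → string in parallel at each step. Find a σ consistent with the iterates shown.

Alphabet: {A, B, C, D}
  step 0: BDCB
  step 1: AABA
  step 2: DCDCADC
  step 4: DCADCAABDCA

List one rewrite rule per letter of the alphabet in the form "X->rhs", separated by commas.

  step 1 ⇒ step 2: AABA ⇒ DC·DC·A·DC
    A ↦ DC
    B ↦ A
  step 0 ⇒ step 1: BDCB ⇒ A·A·B·A
    C ↦ B
  step 0 ⇒ step 1: BDCB ⇒ A·A·B·A
    D ↦ A

A->DC, B->A, C->B, D->A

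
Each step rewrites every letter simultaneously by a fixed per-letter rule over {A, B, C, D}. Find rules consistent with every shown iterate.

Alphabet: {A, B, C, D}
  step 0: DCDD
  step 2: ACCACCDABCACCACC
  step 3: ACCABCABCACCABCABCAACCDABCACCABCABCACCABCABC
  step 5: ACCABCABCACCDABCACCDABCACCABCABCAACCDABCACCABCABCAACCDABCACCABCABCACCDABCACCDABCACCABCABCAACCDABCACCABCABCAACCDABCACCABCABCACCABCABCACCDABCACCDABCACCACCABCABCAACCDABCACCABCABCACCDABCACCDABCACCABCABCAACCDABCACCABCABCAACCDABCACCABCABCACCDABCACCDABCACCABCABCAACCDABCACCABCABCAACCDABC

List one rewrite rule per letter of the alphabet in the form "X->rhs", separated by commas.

A->ACC, B->D, C->ABC, D->A

  step 2 ⇒ step 3: ACCACCDABCACCACC ⇒ ACC·ABC·ABC·ACC·ABC·ABC·A·ACC·D·ABC·ACC·ABC·ABC·ACC·ABC·ABC
    A ↦ ACC
    B ↦ D
    C ↦ ABC
    D ↦ A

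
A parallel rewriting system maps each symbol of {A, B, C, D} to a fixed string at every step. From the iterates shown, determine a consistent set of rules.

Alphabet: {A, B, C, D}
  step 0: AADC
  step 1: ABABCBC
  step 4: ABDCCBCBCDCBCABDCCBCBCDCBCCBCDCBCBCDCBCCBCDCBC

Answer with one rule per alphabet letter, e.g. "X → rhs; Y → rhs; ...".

A->AB, B->DC, C->BC, D->C

  step 0 ⇒ step 1: AADC ⇒ AB·AB·C·BC
    A ↦ AB
    C ↦ BC
    D ↦ C
    B ↦ DC  (constrained at step 1)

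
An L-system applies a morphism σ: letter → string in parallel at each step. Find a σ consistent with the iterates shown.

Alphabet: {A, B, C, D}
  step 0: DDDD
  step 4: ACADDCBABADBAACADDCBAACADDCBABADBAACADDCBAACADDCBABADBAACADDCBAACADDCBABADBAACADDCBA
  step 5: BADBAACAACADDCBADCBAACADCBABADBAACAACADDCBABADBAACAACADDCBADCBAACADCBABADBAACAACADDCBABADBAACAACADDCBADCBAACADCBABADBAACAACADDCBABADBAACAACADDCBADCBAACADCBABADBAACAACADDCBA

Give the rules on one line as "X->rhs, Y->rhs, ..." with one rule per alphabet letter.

  step 4 ⇒ step 5: ACADDCBABADBAACADDCBAACADDCBABADBAACADDCBAACADDCBABADBAACADDCBAACADDCBABADBAACADDCBA ⇒ BA·D·BA·ACA·ACA·D·DC·BA·DC·BA·ACA·DC·BA·BA·D·BA·ACA·ACA·D·DC·BA·BA·D·BA·ACA·ACA·D·DC·BA·DC·BA·ACA·DC·BA·BA·D·BA·ACA·ACA·D·DC·BA·BA·D·BA·ACA·ACA·D·DC·BA·DC·BA·ACA·DC·BA·BA·D·BA·ACA·ACA·D·DC·BA·BA·D·BA·ACA·ACA·D·DC·BA·DC·BA·ACA·DC·BA·BA·D·BA·ACA·ACA·D·DC·BA
    A ↦ BA
    B ↦ DC
    C ↦ D
    D ↦ ACA

A->BA, B->DC, C->D, D->ACA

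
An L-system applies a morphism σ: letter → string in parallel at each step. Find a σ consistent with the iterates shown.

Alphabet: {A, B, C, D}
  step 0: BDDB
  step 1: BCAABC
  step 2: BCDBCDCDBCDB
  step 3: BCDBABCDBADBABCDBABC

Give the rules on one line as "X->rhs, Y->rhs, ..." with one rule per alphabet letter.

A->CD, B->BC, C->DB, D->A

  step 2 ⇒ step 3: BCDBCDCDBCDB ⇒ BC·DB·A·BC·DB·A·DB·A·BC·DB·A·BC
    B ↦ BC
    C ↦ DB
    D ↦ A
  step 1 ⇒ step 2: BCAABC ⇒ BC·DB·CD·CD·BC·DB
    A ↦ CD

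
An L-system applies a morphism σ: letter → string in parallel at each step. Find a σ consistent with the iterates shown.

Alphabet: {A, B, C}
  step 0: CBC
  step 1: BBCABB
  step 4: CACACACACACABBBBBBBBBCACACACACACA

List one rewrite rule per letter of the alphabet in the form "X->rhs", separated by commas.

A->B, B->CA, C->BB

  step 0 ⇒ step 1: CBC ⇒ BB·CA·BB
    B ↦ CA
    C ↦ BB
    A ↦ B  (constrained at step 1)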